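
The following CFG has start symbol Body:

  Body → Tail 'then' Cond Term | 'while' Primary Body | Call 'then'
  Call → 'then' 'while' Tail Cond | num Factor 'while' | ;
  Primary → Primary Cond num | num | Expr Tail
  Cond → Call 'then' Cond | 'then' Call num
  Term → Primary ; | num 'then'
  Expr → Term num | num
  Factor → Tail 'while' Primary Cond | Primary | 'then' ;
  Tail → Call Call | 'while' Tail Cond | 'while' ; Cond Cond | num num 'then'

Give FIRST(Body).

From Body → Tail 'then' Cond Term: add FIRST(Tail) = { 'then', 'while', ;, num }.
Body → 'while' Primary Body contributes {'while'}.
From Body → Call 'then': add FIRST(Call) = { 'then', ;, num }.
Union: FIRST(Body) = { 'then', 'while', ;, num }.

{ 'then', 'while', ;, num }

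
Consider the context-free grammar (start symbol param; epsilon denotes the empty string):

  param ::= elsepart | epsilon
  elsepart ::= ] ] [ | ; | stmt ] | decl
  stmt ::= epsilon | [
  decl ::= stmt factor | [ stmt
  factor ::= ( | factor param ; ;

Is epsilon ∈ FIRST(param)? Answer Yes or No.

Yes

param has an epsilon-production, so param ⇒ epsilon.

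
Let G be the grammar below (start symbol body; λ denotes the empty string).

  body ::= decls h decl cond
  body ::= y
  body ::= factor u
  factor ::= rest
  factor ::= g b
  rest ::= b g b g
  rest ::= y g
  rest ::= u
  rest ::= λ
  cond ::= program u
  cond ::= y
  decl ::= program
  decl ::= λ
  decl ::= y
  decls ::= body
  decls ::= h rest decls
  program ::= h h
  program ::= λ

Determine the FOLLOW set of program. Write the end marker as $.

In cond ::= program u: add FIRST(u) = { u }.
In decl ::= program: program is at the end, add FOLLOW(decl) = { h, u, y }.
Union: FOLLOW(program) = { h, u, y }.

{ h, u, y }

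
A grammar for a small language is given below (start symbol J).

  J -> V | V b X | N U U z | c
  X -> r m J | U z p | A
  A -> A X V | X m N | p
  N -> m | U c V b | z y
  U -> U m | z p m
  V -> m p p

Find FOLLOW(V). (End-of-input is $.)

In J -> V: V is at the end, add FOLLOW(J) = { $, m }.
In J -> V b X: add FIRST(b X) = { b }.
In A -> A X V: V is at the end, add FOLLOW(A) = { $, m, p, r, z }.
In N -> U c V b: add FIRST(b) = { b }.
Union: FOLLOW(V) = { $, b, m, p, r, z }.

{ $, b, m, p, r, z }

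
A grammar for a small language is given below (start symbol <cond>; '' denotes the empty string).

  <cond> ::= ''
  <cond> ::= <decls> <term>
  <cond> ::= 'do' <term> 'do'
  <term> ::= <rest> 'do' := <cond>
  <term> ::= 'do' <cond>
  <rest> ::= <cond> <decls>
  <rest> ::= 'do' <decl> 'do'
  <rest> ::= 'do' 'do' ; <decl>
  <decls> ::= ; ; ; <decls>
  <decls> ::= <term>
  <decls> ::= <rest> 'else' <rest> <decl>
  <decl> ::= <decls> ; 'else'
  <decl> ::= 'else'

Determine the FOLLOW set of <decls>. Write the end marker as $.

{ 'do', 'else', ; }

In <cond> ::= <decls> <term>: add FIRST(<term>) = { 'do', ; }.
In <rest> ::= <cond> <decls>: <decls> is at the end, add FOLLOW(<rest>) = { 'do', 'else', ; }.
In <decls> ::= ; ; ; <decls>: <decls> is at the end, add FOLLOW(<decls>) = { 'do', 'else', ; }.
In <decl> ::= <decls> ; 'else': add FIRST(; 'else') = { ; }.
Union: FOLLOW(<decls>) = { 'do', 'else', ; }.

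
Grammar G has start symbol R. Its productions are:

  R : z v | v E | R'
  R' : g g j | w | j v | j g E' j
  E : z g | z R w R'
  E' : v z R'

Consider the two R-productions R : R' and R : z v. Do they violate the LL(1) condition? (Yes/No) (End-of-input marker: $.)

No

FIRST(R') = { g, j, w } and FIRST(z v) = { z }.
The FIRST sets are disjoint and neither alternative is nullable — no conflict.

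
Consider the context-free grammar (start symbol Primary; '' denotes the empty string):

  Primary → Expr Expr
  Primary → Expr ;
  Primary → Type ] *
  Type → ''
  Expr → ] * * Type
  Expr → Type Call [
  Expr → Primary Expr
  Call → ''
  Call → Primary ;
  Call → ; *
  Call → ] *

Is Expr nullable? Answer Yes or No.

No

Nullable nonterminals: Call, Type.
No production of Expr has an RHS whose symbols are all nullable, so Expr is not nullable.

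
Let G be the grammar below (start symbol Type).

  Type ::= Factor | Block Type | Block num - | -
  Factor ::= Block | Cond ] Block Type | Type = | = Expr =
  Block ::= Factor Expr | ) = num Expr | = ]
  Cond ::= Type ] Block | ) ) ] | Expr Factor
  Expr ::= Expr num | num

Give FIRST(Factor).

{ ), -, =, num }

From Factor ::= Block: add FIRST(Block) = { ), -, =, num }.
From Factor ::= Cond ] Block Type: add FIRST(Cond) = { ), -, =, num }.
From Factor ::= Type =: add FIRST(Type) = { ), -, =, num }.
Factor ::= = Expr = contributes {=}.
Union: FIRST(Factor) = { ), -, =, num }.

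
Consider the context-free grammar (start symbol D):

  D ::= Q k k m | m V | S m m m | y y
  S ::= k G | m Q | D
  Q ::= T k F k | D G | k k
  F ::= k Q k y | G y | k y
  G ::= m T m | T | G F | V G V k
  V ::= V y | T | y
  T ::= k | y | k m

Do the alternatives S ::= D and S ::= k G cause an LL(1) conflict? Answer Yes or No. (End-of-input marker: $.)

FIRST(D) = { k, m, y } and FIRST(k G) = { k }.
Both contain k, so the two alternatives are not disjoint — LL(1) conflict.

Yes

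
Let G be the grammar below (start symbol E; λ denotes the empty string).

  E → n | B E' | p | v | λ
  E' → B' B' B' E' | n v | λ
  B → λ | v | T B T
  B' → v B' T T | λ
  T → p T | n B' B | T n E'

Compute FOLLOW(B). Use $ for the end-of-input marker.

In E → B E': add FIRST(E')\{λ} = { n, v }.
  Since E' is nullable, also add FOLLOW(E) = { $ }.
In B → T B T: add FIRST(T) = { n, p }.
In T → n B' B: B is at the end, add FOLLOW(T) = { $, n, p, v }.
Union: FOLLOW(B) = { $, n, p, v }.

{ $, n, p, v }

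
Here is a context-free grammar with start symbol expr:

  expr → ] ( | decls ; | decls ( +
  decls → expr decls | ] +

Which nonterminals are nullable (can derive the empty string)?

No nonterminal has an empty production or an RHS whose symbols are all nullable.

{ } (none)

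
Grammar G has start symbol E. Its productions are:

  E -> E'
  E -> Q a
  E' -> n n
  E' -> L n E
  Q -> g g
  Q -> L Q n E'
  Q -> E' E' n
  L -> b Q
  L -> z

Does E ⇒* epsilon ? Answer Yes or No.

No

No nonterminal in this grammar is nullable.
No production of E has an RHS whose symbols are all nullable, so E is not nullable.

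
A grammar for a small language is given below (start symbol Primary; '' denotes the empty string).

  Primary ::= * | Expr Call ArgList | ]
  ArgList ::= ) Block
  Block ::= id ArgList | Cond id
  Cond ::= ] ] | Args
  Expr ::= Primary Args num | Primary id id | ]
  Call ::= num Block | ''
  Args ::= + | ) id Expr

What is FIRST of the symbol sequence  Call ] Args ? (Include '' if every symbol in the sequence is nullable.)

Add FIRST(Call)\{''} = { num }; Call is nullable, continue.
] is a terminal; add {]} and stop.

{ ], num }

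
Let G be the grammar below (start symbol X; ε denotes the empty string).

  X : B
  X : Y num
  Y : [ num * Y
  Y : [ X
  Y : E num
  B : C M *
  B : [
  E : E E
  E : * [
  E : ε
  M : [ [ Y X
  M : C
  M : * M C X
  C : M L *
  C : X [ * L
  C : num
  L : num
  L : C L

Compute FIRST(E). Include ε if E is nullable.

From E : E E: E, E nullable, take FIRST(E) ∪ FIRST(E) = { * }; also ε since the whole RHS is nullable.
E : * [ contributes {*}.
E : ε contributes ε.
Union: FIRST(E) = { *, ε }.

{ *, ε }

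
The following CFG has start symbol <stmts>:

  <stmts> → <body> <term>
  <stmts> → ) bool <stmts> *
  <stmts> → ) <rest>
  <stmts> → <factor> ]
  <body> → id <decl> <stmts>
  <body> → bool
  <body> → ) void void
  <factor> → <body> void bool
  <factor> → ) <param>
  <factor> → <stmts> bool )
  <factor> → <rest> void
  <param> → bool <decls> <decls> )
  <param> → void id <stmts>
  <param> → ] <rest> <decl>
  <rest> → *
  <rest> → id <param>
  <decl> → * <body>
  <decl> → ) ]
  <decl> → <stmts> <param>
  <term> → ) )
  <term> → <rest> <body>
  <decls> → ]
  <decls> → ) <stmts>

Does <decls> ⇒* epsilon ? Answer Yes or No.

No

No nonterminal in this grammar is nullable.
No production of <decls> has an RHS whose symbols are all nullable, so <decls> is not nullable.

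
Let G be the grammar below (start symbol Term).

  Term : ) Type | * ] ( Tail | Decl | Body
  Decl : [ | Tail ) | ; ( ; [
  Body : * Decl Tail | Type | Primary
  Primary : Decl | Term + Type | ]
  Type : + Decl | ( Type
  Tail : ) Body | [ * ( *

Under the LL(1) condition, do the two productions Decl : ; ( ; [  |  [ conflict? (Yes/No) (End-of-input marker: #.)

FIRST(; ( ; [) = { ; } and FIRST([) = { [ }.
The FIRST sets are disjoint and neither alternative is nullable — no conflict.

No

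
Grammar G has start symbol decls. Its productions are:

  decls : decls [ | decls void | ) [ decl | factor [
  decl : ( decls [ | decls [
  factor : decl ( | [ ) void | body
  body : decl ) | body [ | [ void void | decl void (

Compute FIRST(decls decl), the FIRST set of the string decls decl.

{ (, ), [ }

Add FIRST(decls) = { (, ), [ }; decls is not nullable, stop.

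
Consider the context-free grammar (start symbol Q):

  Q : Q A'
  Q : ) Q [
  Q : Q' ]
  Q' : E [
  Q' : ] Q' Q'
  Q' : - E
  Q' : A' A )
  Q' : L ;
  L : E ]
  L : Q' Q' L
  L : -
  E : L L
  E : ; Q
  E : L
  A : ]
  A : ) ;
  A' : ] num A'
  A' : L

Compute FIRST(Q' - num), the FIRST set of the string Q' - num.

{ -, ;, ] }

Add FIRST(Q') = { -, ;, ] }; Q' is not nullable, stop.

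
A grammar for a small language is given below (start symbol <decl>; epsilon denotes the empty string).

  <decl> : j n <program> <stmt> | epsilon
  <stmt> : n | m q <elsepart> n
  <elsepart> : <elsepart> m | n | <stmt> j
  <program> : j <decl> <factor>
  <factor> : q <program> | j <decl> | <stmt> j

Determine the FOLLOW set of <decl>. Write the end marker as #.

<decl> is the start symbol, so # ∈ FOLLOW(<decl>).
In <program> : j <decl> <factor>: add FIRST(<factor>) = { j, m, n, q }.
In <factor> : j <decl>: <decl> is at the end, add FOLLOW(<factor>) = { m, n }.
Union: FOLLOW(<decl>) = { #, j, m, n, q }.

{ #, j, m, n, q }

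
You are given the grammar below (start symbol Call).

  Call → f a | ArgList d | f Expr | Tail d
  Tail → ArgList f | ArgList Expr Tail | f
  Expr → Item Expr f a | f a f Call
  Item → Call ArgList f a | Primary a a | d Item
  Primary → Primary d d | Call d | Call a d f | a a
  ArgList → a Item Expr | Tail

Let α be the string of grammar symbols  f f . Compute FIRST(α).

f is a terminal; add {f} and stop.

{ f }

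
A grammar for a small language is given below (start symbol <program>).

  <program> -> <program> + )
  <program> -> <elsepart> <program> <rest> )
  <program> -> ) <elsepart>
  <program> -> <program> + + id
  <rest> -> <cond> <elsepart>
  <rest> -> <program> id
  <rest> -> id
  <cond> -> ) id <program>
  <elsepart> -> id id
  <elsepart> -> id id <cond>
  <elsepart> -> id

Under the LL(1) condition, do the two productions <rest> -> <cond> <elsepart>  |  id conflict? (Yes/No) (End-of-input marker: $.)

No

FIRST(<cond> <elsepart>) = { ) } and FIRST(id) = { id }.
The FIRST sets are disjoint and neither alternative is nullable — no conflict.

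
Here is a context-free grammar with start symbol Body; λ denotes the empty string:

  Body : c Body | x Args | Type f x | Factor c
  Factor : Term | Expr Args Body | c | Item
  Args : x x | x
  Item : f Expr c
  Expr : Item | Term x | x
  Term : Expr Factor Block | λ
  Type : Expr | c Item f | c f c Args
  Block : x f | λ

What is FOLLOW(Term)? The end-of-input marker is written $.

{ c, x }

In Factor : Term: Term is at the end, add FOLLOW(Factor) = { c, x }.
In Expr : Term x: add FIRST(x) = { x }.
Union: FOLLOW(Term) = { c, x }.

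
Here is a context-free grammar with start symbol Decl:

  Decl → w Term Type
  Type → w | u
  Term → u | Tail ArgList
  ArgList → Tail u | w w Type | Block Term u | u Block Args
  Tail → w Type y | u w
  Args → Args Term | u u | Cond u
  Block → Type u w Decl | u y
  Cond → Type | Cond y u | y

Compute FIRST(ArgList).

From ArgList → Tail u: add FIRST(Tail) = { u, w }.
ArgList → w w Type contributes {w}.
From ArgList → Block Term u: add FIRST(Block) = { u, w }.
ArgList → u Block Args contributes {u}.
Union: FIRST(ArgList) = { u, w }.

{ u, w }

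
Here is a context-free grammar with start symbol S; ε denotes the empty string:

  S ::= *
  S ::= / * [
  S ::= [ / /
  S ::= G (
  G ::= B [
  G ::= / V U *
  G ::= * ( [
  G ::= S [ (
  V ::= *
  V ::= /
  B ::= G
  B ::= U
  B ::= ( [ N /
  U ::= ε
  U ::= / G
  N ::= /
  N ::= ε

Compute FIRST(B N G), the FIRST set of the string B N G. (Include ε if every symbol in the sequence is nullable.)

Add FIRST(B)\{ε} = { (, *, /, [ }; B is nullable, continue.
Add FIRST(N)\{ε} = { / }; N is nullable, continue.
Add FIRST(G) = { (, *, /, [ }; G is not nullable, stop.

{ (, *, /, [ }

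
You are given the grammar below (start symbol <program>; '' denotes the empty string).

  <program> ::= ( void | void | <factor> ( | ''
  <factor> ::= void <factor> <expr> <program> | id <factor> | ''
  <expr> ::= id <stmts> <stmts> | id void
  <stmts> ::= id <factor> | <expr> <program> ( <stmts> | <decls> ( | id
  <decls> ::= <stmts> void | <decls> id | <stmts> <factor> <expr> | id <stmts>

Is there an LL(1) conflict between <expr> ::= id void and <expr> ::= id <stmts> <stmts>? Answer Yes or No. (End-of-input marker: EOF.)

Yes

FIRST(id void) = { id } and FIRST(id <stmts> <stmts>) = { id }.
Both contain id, so the two alternatives are not disjoint — LL(1) conflict.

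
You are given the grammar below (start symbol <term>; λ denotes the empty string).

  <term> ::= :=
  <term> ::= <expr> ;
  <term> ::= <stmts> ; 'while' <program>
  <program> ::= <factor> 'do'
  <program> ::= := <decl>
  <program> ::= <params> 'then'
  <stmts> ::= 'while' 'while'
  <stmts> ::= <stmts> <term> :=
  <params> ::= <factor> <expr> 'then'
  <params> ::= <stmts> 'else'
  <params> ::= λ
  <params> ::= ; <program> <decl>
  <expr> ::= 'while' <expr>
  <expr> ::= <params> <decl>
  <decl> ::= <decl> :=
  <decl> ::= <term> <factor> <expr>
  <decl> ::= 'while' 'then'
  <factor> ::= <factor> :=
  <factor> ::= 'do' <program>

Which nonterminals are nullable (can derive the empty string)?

Directly nullable (have an λ-production): <params>.
No other nonterminal has a production whose RHS symbols are all nullable.

{ <params> }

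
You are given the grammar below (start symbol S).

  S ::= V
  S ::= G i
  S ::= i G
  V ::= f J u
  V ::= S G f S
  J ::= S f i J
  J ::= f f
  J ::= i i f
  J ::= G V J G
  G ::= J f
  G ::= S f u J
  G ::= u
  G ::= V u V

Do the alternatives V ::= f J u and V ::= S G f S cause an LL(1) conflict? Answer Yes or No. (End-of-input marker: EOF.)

Yes

FIRST(f J u) = { f } and FIRST(S G f S) = { f, i, u }.
Both contain f, so the two alternatives are not disjoint — LL(1) conflict.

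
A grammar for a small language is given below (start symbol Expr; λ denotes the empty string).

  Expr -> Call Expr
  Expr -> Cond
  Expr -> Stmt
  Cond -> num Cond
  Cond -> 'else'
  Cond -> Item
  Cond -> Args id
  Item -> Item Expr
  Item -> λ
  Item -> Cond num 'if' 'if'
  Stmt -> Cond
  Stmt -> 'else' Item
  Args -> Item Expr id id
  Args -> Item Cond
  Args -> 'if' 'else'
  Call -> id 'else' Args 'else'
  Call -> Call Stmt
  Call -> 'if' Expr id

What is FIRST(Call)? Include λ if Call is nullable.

Call -> id 'else' Args 'else' contributes {id}.
From Call -> Call Stmt: add FIRST(Call) = { 'if', id }.
Call -> 'if' Expr id contributes {'if'}.
Union: FIRST(Call) = { 'if', id }.

{ 'if', id }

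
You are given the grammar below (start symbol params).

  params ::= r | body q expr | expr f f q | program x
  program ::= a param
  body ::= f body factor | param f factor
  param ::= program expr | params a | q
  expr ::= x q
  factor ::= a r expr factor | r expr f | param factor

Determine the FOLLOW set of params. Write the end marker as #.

params is the start symbol, so # ∈ FOLLOW(params).
In param ::= params a: add FIRST(a) = { a }.
Union: FOLLOW(params) = { #, a }.

{ #, a }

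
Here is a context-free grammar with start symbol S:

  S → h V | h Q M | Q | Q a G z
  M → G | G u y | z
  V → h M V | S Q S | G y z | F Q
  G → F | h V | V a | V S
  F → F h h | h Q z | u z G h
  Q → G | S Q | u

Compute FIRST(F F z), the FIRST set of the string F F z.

{ h, u }

Add FIRST(F) = { h, u }; F is not nullable, stop.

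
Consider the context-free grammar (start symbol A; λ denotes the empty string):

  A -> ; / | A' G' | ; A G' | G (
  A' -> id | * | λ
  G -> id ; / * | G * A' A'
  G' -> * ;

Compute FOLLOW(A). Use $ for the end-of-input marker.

A is the start symbol, so $ ∈ FOLLOW(A).
In A -> ; A G': add FIRST(G') = { * }.
Union: FOLLOW(A) = { $, * }.

{ $, * }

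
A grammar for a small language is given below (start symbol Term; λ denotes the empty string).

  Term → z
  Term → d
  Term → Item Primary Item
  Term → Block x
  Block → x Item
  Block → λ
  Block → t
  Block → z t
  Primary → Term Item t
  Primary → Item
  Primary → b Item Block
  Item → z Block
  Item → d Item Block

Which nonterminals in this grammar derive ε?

{ Block }

Directly nullable (have an λ-production): Block.
No other nonterminal has a production whose RHS symbols are all nullable.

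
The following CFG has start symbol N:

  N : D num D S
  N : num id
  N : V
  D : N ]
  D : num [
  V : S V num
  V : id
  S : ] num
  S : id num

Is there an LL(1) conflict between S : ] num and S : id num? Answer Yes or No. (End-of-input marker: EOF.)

No

FIRST(] num) = { ] } and FIRST(id num) = { id }.
The FIRST sets are disjoint and neither alternative is nullable — no conflict.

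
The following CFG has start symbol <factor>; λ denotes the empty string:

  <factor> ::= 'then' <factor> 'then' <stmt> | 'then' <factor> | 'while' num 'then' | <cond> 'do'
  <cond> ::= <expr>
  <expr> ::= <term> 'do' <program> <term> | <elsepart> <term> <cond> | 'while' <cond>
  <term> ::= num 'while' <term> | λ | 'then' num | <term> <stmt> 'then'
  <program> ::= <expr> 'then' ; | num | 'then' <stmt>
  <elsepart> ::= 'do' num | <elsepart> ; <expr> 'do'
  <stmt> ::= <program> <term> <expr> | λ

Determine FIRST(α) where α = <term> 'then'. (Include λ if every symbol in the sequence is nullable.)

{ 'do', 'then', 'while', num }

Add FIRST(<term>)\{λ} = { 'do', 'then', 'while', num }; <term> is nullable, continue.
'then' is a terminal; add {'then'} and stop.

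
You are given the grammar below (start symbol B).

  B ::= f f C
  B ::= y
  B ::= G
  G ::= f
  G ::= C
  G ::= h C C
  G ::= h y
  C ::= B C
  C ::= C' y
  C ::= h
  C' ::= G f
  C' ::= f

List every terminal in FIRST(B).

{ f, h, y }

B ::= f f C contributes {f}.
B ::= y contributes {y}.
From B ::= G: add FIRST(G) = { f, h, y }.
Union: FIRST(B) = { f, h, y }.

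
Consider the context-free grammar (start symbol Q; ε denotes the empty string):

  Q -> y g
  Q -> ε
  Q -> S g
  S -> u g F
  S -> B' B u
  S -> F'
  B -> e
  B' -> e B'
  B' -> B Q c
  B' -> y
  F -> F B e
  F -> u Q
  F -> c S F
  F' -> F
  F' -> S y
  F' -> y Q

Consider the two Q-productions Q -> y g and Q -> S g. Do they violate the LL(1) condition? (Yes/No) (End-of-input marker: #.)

Yes

FIRST(y g) = { y } and FIRST(S g) = { c, e, u, y }.
Both contain y, so the two alternatives are not disjoint — LL(1) conflict.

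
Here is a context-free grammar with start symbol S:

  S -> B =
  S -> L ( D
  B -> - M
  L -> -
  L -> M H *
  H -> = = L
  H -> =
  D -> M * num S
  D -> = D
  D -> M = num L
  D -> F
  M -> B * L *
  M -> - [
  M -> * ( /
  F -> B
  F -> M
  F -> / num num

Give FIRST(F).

From F -> B: add FIRST(B) = { - }.
From F -> M: add FIRST(M) = { *, - }.
F -> / num num contributes {/}.
Union: FIRST(F) = { *, -, / }.

{ *, -, / }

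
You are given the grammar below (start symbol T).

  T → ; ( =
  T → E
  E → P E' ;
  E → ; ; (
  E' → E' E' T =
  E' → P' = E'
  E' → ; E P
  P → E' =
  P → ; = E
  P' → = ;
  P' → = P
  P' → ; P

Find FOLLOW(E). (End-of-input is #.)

{ #, ;, = }

In T → E: E is at the end, add FOLLOW(T) = { #, = }.
In E' → ; E P: add FIRST(P) = { ;, = }.
In P → ; = E: E is at the end, add FOLLOW(P) = { ;, = }.
Union: FOLLOW(E) = { #, ;, = }.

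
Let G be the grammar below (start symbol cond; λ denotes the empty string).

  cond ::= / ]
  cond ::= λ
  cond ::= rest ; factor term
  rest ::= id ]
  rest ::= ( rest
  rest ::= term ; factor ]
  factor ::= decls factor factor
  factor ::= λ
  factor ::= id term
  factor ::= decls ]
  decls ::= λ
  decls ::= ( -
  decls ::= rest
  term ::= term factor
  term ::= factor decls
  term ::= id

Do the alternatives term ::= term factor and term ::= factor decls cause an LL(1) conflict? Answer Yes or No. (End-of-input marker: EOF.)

Yes

FIRST(term factor) = { (, ;, ], id, λ } and FIRST(factor decls) = { (, ;, ], id, λ }.
Both contain (, so the two alternatives are not disjoint — LL(1) conflict.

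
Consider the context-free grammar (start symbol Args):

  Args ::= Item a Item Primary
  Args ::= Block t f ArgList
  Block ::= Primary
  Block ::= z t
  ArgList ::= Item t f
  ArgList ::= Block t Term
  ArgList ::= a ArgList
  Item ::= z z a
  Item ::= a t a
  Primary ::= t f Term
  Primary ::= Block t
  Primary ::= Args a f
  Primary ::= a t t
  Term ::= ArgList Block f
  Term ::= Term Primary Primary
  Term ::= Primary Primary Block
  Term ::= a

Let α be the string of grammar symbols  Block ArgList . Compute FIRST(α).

Add FIRST(Block) = { a, t, z }; Block is not nullable, stop.

{ a, t, z }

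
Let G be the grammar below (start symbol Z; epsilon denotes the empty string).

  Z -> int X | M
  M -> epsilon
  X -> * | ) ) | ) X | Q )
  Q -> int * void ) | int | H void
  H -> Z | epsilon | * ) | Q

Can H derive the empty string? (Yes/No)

Yes

H has an epsilon-production, so H ⇒ epsilon.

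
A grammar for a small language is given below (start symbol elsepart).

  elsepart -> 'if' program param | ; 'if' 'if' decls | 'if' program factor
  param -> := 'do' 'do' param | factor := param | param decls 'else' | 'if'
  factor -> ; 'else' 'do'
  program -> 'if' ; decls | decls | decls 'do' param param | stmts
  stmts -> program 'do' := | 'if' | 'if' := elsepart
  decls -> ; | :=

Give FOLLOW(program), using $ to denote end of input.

In elsepart -> 'if' program param: add FIRST(param) = { 'if', :=, ; }.
In elsepart -> 'if' program factor: add FIRST(factor) = { ; }.
In stmts -> program 'do' :=: add FIRST('do' :=) = { 'do' }.
Union: FOLLOW(program) = { 'do', 'if', :=, ; }.

{ 'do', 'if', :=, ; }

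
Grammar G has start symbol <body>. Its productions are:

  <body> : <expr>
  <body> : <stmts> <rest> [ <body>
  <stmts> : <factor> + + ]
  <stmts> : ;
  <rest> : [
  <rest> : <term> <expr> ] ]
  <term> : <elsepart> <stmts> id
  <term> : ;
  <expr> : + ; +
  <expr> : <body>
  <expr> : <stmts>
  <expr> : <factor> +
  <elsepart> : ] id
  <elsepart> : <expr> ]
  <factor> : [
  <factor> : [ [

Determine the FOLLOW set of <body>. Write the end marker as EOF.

{ EOF, ] }

<body> is the start symbol, so EOF ∈ FOLLOW(<body>).
In <body> : <stmts> <rest> [ <body>: <body> is at the end, add FOLLOW(<body>) = { EOF, ] }.
In <expr> : <body>: <body> is at the end, add FOLLOW(<expr>) = { EOF, ] }.
Union: FOLLOW(<body>) = { EOF, ] }.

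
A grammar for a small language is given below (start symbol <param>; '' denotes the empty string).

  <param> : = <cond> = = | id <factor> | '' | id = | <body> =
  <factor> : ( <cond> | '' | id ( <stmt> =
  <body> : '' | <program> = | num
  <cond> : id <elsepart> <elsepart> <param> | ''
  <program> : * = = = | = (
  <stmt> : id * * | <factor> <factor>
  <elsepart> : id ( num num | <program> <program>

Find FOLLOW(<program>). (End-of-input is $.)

In <body> : <program> =: add FIRST(=) = { = }.
In <elsepart> : <program> <program>: add FIRST(<program>) = { *, = }.
In <elsepart> : <program> <program>: <program> is at the end, add FOLLOW(<elsepart>) = { $, (, *, =, id, num }.
Union: FOLLOW(<program>) = { $, (, *, =, id, num }.

{ $, (, *, =, id, num }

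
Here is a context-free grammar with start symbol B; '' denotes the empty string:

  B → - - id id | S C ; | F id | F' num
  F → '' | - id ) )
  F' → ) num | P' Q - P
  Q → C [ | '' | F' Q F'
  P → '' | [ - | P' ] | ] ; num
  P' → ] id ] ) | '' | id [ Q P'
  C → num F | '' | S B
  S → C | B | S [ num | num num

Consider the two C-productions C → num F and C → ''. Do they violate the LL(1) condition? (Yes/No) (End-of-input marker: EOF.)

Yes

FIRST(num F) = { num } and FIRST('') = { '' }.
The second alternative is nullable and FOLLOW(C) = { ), -, ;, [, ], id, num } shares num with FIRST of the first — conflict.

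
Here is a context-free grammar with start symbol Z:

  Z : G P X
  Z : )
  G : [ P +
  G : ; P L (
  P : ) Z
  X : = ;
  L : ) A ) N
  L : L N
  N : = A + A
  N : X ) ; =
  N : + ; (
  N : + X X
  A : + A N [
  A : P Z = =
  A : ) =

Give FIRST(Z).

From Z : G P X: add FIRST(G) = { ;, [ }.
Z : ) contributes {)}.
Union: FIRST(Z) = { ), ;, [ }.

{ ), ;, [ }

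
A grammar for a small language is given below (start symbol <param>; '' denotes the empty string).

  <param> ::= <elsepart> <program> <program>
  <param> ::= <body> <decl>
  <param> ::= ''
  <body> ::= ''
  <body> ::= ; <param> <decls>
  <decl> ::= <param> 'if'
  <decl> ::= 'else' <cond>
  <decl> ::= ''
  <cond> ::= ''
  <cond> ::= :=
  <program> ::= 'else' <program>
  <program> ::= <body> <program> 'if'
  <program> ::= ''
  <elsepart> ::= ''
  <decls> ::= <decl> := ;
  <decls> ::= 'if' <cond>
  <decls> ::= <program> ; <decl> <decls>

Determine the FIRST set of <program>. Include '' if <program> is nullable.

<program> ::= 'else' <program> contributes {'else'}.
From <program> ::= <body> <program> 'if': <body>, <program> nullable, take FIRST(<body>) ∪ FIRST(<program>) ∪ {'if'} = { 'else', 'if', ; }.
<program> ::= '' contributes ''.
Union: FIRST(<program>) = { 'else', 'if', ;, '' }.

{ 'else', 'if', ;, '' }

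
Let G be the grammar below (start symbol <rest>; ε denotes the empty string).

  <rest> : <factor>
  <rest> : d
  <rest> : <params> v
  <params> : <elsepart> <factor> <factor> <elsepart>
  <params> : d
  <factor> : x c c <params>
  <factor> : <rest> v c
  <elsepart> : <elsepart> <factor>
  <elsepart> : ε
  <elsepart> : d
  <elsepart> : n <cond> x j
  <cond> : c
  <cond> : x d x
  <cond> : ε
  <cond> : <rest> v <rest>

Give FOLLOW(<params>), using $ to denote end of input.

In <rest> : <params> v: add FIRST(v) = { v }.
In <factor> : x c c <params>: <params> is at the end, add FOLLOW(<factor>) = { $, d, n, v, x }.
Union: FOLLOW(<params>) = { $, d, n, v, x }.

{ $, d, n, v, x }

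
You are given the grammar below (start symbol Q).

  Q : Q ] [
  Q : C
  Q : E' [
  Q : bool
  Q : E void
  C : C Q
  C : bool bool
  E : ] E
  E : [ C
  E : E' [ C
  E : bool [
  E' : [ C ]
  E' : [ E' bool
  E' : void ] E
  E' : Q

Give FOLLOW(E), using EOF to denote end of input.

In Q : E void: add FIRST(void) = { void }.
In E : ] E: E is at the end, add FOLLOW(E) = { [, bool, void }.
In E' : void ] E: E is at the end, add FOLLOW(E') = { [, bool }.
Union: FOLLOW(E) = { [, bool, void }.

{ [, bool, void }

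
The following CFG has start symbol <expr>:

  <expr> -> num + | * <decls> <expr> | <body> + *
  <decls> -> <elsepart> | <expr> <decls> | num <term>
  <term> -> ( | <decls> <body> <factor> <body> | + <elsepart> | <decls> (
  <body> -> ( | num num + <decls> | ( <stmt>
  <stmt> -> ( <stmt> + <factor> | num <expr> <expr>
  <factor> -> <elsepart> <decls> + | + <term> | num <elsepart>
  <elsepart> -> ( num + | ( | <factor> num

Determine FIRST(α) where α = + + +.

+ is a terminal; add {+} and stop.

{ + }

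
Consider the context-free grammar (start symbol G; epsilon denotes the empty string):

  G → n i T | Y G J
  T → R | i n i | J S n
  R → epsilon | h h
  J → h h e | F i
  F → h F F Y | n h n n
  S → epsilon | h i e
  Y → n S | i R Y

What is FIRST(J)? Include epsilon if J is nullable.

{ h, n }

J → h h e contributes {h}.
From J → F i: add FIRST(F) = { h, n }.
Union: FIRST(J) = { h, n }.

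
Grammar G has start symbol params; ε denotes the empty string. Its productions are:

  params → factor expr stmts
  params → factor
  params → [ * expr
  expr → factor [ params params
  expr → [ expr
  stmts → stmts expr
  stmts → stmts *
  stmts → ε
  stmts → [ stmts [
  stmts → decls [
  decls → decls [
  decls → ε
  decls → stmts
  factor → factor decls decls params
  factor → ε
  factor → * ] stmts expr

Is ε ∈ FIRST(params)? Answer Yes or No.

Yes

params → factor and each of factor is nullable, so params ⇒* ε.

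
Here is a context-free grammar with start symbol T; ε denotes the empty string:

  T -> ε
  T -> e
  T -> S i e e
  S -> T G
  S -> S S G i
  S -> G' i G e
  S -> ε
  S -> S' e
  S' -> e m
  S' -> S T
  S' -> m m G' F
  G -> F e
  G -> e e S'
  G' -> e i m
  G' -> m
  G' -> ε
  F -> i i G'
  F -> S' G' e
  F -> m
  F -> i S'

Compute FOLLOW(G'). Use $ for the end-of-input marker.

In S -> G' i G e: add FIRST(i G e) = { i }.
In S' -> m m G' F: add FIRST(F) = { e, i, m }.
In F -> i i G': G' is at the end, add FOLLOW(F) = { e, i, m }.
In F -> S' G' e: add FIRST(e) = { e }.
Union: FOLLOW(G') = { e, i, m }.

{ e, i, m }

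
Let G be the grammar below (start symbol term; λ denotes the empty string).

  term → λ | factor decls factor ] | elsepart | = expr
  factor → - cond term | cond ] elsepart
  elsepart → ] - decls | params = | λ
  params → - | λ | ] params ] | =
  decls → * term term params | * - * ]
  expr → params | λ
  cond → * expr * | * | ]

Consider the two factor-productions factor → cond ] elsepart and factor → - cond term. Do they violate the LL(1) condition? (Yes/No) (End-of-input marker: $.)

No

FIRST(cond ] elsepart) = { *, ] } and FIRST(- cond term) = { - }.
The FIRST sets are disjoint and neither alternative is nullable — no conflict.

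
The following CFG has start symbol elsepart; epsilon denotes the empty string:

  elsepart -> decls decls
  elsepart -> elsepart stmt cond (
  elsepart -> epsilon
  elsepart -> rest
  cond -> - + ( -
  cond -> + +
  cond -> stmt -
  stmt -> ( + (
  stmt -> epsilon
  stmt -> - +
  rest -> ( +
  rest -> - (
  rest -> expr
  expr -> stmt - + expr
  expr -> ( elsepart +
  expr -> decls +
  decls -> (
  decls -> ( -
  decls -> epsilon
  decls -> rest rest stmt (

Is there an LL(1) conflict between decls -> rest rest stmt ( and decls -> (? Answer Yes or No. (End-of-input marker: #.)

FIRST(rest rest stmt () = { (, +, - } and FIRST(() = { ( }.
Both contain (, so the two alternatives are not disjoint — LL(1) conflict.

Yes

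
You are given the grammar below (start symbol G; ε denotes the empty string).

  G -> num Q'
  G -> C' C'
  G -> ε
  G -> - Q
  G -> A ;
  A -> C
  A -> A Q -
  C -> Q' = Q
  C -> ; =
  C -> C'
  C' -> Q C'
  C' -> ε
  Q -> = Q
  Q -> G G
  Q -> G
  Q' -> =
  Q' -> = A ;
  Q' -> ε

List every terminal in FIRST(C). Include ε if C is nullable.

{ -, ;, =, num, ε }

From C -> Q' = Q: Q' nullable, take FIRST(Q') ∪ {=} = { = }.
C -> ; = contributes {;}.
From C -> C': add FIRST(C') = { -, ;, =, num, ε } (including ε since C' is nullable).
Union: FIRST(C) = { -, ;, =, num, ε }.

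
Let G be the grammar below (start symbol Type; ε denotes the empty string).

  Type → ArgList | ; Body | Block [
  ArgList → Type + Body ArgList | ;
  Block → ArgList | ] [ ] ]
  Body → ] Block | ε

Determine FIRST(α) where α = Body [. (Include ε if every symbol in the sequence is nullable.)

Add FIRST(Body)\{ε} = { ] }; Body is nullable, continue.
[ is a terminal; add {[} and stop.

{ [, ] }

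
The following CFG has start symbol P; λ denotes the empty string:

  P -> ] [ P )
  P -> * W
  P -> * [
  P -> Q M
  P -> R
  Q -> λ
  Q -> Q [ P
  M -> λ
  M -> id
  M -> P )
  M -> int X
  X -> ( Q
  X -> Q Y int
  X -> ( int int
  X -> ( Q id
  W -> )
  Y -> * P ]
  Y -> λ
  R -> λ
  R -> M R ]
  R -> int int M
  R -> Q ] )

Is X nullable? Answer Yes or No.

No

Nullable nonterminals: M, P, Q, R, Y.
No production of X has an RHS whose symbols are all nullable, so X is not nullable.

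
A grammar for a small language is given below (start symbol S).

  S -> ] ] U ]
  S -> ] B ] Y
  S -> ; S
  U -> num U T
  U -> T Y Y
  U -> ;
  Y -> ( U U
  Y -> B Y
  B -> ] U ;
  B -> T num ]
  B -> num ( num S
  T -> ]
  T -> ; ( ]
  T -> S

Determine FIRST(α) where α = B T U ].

Add FIRST(B) = { ;, ], num }; B is not nullable, stop.

{ ;, ], num }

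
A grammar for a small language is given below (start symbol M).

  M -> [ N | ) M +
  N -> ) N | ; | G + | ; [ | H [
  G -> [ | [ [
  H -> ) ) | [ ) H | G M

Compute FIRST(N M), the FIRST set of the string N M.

{ ), ;, [ }

Add FIRST(N) = { ), ;, [ }; N is not nullable, stop.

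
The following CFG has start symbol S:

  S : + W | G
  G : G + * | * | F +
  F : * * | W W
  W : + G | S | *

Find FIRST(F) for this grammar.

F : * * contributes {*}.
From F : W W: add FIRST(W) = { *, + }.
Union: FIRST(F) = { *, + }.

{ *, + }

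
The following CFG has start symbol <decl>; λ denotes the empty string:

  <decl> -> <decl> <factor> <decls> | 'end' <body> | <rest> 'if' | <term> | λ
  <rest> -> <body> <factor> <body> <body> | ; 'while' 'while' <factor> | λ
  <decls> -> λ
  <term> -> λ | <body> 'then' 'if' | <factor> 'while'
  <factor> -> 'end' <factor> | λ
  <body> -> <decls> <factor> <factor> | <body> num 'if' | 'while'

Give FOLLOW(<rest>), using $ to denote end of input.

In <decl> -> <rest> 'if': add FIRST('if') = { 'if' }.
Union: FOLLOW(<rest>) = { 'if' }.

{ 'if' }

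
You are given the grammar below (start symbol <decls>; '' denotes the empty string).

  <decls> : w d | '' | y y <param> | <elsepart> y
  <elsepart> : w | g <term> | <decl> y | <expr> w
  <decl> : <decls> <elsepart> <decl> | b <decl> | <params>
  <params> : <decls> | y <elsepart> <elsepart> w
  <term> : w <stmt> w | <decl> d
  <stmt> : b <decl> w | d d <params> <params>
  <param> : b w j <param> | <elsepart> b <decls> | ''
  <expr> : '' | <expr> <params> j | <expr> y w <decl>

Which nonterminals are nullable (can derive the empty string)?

Directly nullable (have an ''-production): <decls>, <param>, <expr>.
<params> : <decls> with every symbol nullable, so <params> is nullable.
<decl> : <params> with every symbol nullable, so <decl> is nullable.
No other nonterminal has a production whose RHS symbols are all nullable.

{ <decl>, <decls>, <expr>, <param>, <params> }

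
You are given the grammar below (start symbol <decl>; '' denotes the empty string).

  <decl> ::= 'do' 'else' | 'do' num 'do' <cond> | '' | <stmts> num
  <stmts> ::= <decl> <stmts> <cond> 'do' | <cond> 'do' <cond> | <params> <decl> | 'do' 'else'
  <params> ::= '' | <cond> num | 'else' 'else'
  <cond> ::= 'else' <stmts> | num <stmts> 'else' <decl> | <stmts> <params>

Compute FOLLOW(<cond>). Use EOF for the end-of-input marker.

In <decl> ::= 'do' num 'do' <cond>: <cond> is at the end, add FOLLOW(<decl>) = { EOF, 'do', 'else', num }.
In <stmts> ::= <decl> <stmts> <cond> 'do': add FIRST('do') = { 'do' }.
In <stmts> ::= <cond> 'do' <cond>: add FIRST('do' <cond>) = { 'do' }.
In <stmts> ::= <cond> 'do' <cond>: <cond> is at the end, add FOLLOW(<stmts>) = { EOF, 'do', 'else', num }.
In <params> ::= <cond> num: add FIRST(num) = { num }.
Union: FOLLOW(<cond>) = { EOF, 'do', 'else', num }.

{ EOF, 'do', 'else', num }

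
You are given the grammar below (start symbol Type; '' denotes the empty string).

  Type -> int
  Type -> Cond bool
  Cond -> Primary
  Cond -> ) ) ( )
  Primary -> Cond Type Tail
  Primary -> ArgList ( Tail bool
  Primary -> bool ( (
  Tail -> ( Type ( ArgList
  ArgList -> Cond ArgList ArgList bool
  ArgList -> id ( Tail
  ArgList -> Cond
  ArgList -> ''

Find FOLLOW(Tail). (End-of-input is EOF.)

In Primary -> Cond Type Tail: Tail is at the end, add FOLLOW(Primary) = { (, ), bool, id, int }.
In Primary -> ArgList ( Tail bool: add FIRST(bool) = { bool }.
In ArgList -> id ( Tail: Tail is at the end, add FOLLOW(ArgList) = { (, ), bool, id, int }.
Union: FOLLOW(Tail) = { (, ), bool, id, int }.

{ (, ), bool, id, int }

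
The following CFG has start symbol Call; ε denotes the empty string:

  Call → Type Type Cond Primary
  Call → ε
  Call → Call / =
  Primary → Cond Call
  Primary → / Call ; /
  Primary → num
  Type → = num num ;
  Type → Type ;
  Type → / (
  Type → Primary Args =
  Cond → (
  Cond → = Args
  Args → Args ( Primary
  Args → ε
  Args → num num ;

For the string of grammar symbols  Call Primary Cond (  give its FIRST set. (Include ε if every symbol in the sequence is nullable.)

{ (, /, =, num }

Add FIRST(Call)\{ε} = { (, /, =, num }; Call is nullable, continue.
Add FIRST(Primary) = { (, /, =, num }; Primary is not nullable, stop.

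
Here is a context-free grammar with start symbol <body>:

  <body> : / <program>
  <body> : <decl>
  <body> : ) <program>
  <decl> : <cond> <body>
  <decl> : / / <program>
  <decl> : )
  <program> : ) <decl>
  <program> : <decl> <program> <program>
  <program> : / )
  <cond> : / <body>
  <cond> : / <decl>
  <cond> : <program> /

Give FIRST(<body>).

<body> : / <program> contributes {/}.
From <body> : <decl>: add FIRST(<decl>) = { ), / }.
<body> : ) <program> contributes {)}.
Union: FIRST(<body>) = { ), / }.

{ ), / }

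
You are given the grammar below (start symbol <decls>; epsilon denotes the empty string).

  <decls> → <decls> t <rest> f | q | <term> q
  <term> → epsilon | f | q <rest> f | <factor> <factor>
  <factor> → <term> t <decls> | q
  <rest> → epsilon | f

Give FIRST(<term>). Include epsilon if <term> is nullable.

<term> → epsilon contributes epsilon.
<term> → f contributes {f}.
<term> → q <rest> f contributes {q}.
From <term> → <factor> <factor>: add FIRST(<factor>) = { f, q, t }.
Union: FIRST(<term>) = { f, q, t, epsilon }.

{ f, q, t, epsilon }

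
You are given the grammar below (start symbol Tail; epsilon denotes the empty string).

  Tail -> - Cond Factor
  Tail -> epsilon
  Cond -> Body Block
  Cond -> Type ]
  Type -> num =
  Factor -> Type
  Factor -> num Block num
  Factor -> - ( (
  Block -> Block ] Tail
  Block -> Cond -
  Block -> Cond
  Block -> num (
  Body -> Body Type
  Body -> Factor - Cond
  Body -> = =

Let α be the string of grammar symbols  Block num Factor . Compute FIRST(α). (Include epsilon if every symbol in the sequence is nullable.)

Add FIRST(Block) = { -, =, num }; Block is not nullable, stop.

{ -, =, num }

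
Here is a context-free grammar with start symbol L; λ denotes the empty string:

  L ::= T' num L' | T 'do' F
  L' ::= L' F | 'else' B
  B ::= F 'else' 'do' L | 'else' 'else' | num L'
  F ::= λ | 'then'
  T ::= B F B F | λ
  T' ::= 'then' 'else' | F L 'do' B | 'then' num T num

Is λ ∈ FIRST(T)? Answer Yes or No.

Yes

T has an λ-production, so T ⇒ λ.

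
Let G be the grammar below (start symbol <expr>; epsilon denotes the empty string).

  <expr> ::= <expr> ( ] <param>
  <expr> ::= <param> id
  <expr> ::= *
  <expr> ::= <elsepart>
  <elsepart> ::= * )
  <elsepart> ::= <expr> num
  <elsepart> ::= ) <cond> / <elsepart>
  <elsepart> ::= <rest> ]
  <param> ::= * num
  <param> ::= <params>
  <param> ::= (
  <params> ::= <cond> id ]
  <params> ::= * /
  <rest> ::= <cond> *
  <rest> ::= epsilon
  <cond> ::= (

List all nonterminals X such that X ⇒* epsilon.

{ <rest> }

Directly nullable (have an epsilon-production): <rest>.
No other nonterminal has a production whose RHS symbols are all nullable.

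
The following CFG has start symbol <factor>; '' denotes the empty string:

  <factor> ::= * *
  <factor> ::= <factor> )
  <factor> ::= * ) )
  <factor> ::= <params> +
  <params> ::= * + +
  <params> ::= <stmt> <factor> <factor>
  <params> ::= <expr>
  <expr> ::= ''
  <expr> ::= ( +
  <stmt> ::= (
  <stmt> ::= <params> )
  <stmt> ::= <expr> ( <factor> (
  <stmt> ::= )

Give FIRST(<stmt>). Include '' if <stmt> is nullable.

{ (, ), * }

<stmt> ::= ( contributes {(}.
From <stmt> ::= <params> ): <params> nullable, take FIRST(<params>) ∪ {)} = { (, ), * }.
From <stmt> ::= <expr> ( <factor> (: <expr> nullable, take FIRST(<expr>) ∪ {(} = { ( }.
<stmt> ::= ) contributes {)}.
Union: FIRST(<stmt>) = { (, ), * }.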